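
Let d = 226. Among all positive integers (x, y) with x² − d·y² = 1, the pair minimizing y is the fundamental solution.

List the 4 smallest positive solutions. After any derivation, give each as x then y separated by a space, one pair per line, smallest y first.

451 30
406801 27060
366934051 24408090
330974107201 22016070120

[15; 30] for √226; ℓ=1 ⇒ convergent index 1
a_0=15:  p_0=15·1+0=15,  q_0=15·0+1=1
a_1=30:  p_1=30·15+1=451,  q_1=30·1+0=30
(x₁, y₁) = (451, 30);  451² − 226·30² = 1 ✓
(x_2, y_2) = (451·451 + 226·30·30, 451·30 + 30·451) = (406801, 27060)
(x_3, y_3) = (451·406801 + 226·30·27060, 451·27060 + 30·406801) = (366934051, 24408090)
(x_4, y_4) = (451·366934051 + 226·30·24408090, 451·24408090 + 30·366934051) = (330974107201, 22016070120)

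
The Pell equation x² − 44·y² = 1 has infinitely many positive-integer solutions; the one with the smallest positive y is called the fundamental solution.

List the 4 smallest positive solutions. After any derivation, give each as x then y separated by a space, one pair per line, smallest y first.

199 30
79201 11940
31521799 4752090
12545596801 1891319880

√44 = [6; 1,1,1,2,1,1,1,12, …], period ℓ=8 (even) → k=7
step 0: (6, 1)  from 6·(1,0) + (0,1)
…
step 2: (13, 2)  from 1·(7,1) + (6,1)
step 3: (20, 3)  from 1·(13,2) + (7,1)
…
step 6: (126, 19)  from 1·(73,11) + (53,8)
step 7: (199, 30)  from 1·(126,19) + (73,11)
fundamental: x₁=199, y₁=30  (since 39601 − 44·900 = 1)
k=2:  x_2 = 199·199+44·30·30 = 79201,  y_2 = 199·30+30·199 = 11940
k=3:  x_3 = 199·79201+44·30·11940 = 31521799,  y_3 = 199·11940+30·79201 = 4752090
k=4:  x_4 = 199·31521799+44·30·4752090 = 12545596801,  y_4 = 199·4752090+30·31521799 = 1891319880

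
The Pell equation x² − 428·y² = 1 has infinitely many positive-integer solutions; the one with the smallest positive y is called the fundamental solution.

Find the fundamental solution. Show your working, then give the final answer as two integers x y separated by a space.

[20; 1,2,4,1,5,10,5,1,4,2,1,40] for √428; ℓ=12 ⇒ convergent index 11
i=0: a=20 ⇒ p=20, q=1
i=1: a=1 ⇒ p=21, q=1
…
i=4: a=1 ⇒ p=331, q=16
…
i=8: a=1 ⇒ p=119350, q=5769
i=9: a=4 ⇒ p=577179, q=27899
i=10: a=2 ⇒ p=1273708, q=61567
i=11: a=1 ⇒ p=1850887, q=89466
(x₁, y₁) = (1850887, 89466);  1850887² − 428·89466² = 1 ✓

1850887 89466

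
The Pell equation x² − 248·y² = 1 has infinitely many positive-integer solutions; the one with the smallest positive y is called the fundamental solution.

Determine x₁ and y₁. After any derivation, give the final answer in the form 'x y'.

63 4

d=248: √d = [15; 1,2,1,30] (ℓ=4, even), read p_3/q_3
step 0: (15, 1)  from 15·(1,0) + (0,1)
…
step 2: (47, 3)  from 2·(16,1) + (15,1)
step 3: (63, 4)  from 1·(47,3) + (16,1)
(x₁, y₁) = (63, 4);  63² − 248·4² = 1 ✓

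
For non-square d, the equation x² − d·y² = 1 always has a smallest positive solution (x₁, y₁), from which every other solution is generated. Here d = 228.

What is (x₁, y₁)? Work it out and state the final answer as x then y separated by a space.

151 10

[15; 10,30] for √228; ℓ=2 ⇒ convergent index 1
step 0: (15, 1)  from 15·(1,0) + (0,1)
step 1: (151, 10)  from 10·(15,1) + (1,0)
(x₁, y₁) = (151, 10);  151² − 228·10² = 1 ✓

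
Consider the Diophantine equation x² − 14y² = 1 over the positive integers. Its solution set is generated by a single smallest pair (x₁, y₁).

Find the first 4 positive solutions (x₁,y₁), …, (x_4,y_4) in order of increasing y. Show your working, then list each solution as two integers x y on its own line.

15 4
449 120
13455 3596
403201 107760

[3; 1,2,1,6] for √14; ℓ=4 ⇒ convergent index 3
step 0: (3, 1)  from 3·(1,0) + (0,1)
…
step 2: (11, 3)  from 2·(4,1) + (3,1)
step 3: (15, 4)  from 1·(11,3) + (4,1)
fundamental: x₁=15, y₁=4  (since 225 − 14·16 = 1)
(x_2, y_2) = (15·15 + 14·4·4, 15·4 + 4·15) = (449, 120)
(x_3, y_3) = (15·449 + 14·4·120, 15·120 + 4·449) = (13455, 3596)
(x_4, y_4) = (15·13455 + 14·4·3596, 15·3596 + 4·13455) = (403201, 107760)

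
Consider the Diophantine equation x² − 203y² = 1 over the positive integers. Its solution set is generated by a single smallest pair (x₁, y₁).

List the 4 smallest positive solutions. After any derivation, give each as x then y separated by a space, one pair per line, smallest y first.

[14; 4,28] for √203; ℓ=2 ⇒ convergent index 1
k=0  a_k=14  p_k/q_k = 14/1
k=1  a_k=4  p_k/q_k = 57/4
(x₁, y₁) = (57, 4);  57² − 203·4² = 1 ✓
n=2: (57,4)∘(57,4) = (57·57+203·4·4, 57·4+4·57) = (6497,456)
n=3: (6497,456)∘(57,4) = (57·6497+203·4·456, 57·456+4·6497) = (740601,51980)
n=4: (740601,51980)∘(57,4) = (57·740601+203·4·51980, 57·51980+4·740601) = (84422017,5925264)

57 4
6497 456
740601 51980
84422017 5925264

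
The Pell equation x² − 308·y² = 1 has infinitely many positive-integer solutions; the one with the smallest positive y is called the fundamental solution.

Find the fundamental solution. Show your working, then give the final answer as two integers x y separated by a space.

√308 → a₀=17, period (1,1,4,1,1,34); ℓ=6 even so k=5
i=0: a=17 ⇒ p=17, q=1
i=1: a=1 ⇒ p=18, q=1
i=2: a=1 ⇒ p=35, q=2
i=3: a=4 ⇒ p=158, q=9
i=4: a=1 ⇒ p=193, q=11
i=5: a=1 ⇒ p=351, q=20
→ (351, 20).  Check: 351²=123201, 308·20²=123200, difference 1.

351 20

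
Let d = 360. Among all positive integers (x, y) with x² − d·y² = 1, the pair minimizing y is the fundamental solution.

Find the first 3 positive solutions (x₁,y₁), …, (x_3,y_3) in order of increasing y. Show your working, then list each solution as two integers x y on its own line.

19 1
721 38
27379 1443

[18; 1,36] for √360; ℓ=2 ⇒ convergent index 1
i=0: a=18 ⇒ p=18, q=1
i=1: a=1 ⇒ p=19, q=1
fundamental: x₁=19, y₁=1  (since 361 − 360·1 = 1)
n=2: (19,1)∘(19,1) = (19·19+360·1·1, 19·1+1·19) = (721,38)
n=3: (721,38)∘(19,1) = (19·721+360·1·38, 19·38+1·721) = (27379,1443)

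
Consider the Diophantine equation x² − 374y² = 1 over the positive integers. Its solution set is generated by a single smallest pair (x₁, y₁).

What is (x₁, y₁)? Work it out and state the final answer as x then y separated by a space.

√374 = [19; 2,1,18,1,2,38, …], period ℓ=6 (even) → k=5
step 0: (19, 1)  from 19·(1,0) + (0,1)
…
step 2: (58, 3)  from 1·(39,2) + (19,1)
step 3: (1083, 56)  from 18·(58,3) + (39,2)
step 4: (1141, 59)  from 1·(1083,56) + (58,3)
step 5: (3365, 174)  from 2·(1141,59) + (1083,56)
fundamental: x₁=3365, y₁=174  (since 11323225 − 374·30276 = 1)

3365 174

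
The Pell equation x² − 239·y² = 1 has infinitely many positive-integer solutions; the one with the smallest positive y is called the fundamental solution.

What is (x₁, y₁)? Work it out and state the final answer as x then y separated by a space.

√239 = [15; 2,5,1,2,4,15,4,2,1,5,2,30, …], period ℓ=12 (even) → k=11
k=0  a_k=15  p_k/q_k = 15/1
k=1  a_k=2  p_k/q_k = 31/2
…
k=3  a_k=1  p_k/q_k = 201/13
k=4  a_k=2  p_k/q_k = 572/37
k=5  a_k=4  p_k/q_k = 2489/161
k=6  a_k=15  p_k/q_k = 37907/2452
k=7  a_k=4  p_k/q_k = 154117/9969
k=8  a_k=2  p_k/q_k = 346141/22390
k=9  a_k=1  p_k/q_k = 500258/32359
k=10  a_k=5  p_k/q_k = 2847431/184185
k=11  a_k=2  p_k/q_k = 6195120/400729
→ (6195120, 400729).  Check: 6195120²=38379511814400, 239·400729²=38379511814399, difference 1.

6195120 400729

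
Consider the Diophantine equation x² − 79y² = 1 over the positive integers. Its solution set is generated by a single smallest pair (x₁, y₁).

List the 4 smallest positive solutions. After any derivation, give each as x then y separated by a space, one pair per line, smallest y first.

√79 → a₀=8, period (1,7,1,16); ℓ=4 even so k=3
k=0  a_k=8  p_k/q_k = 8/1
…
k=2  a_k=7  p_k/q_k = 71/8
k=3  a_k=1  p_k/q_k = 80/9
fundamental: x₁=80, y₁=9  (since 6400 − 79·81 = 1)
k=2:  x_2 = 80·80+79·9·9 = 12799,  y_2 = 80·9+9·80 = 1440
k=3:  x_3 = 80·12799+79·9·1440 = 2047760,  y_3 = 80·1440+9·12799 = 230391
k=4:  x_4 = 80·2047760+79·9·230391 = 327628801,  y_4 = 80·230391+9·2047760 = 36861120

80 9
12799 1440
2047760 230391
327628801 36861120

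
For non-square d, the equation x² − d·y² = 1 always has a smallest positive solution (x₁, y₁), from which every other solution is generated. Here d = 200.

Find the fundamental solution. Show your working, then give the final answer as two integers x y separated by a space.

99 7

√200 = [14; 7,28, …], period ℓ=2 (even) → k=1
a_0=14:  p_0=14·1+0=14,  q_0=14·0+1=1
a_1=7:  p_1=7·14+1=99,  q_1=7·1+0=7
→ (99, 7).  Check: 99²=9801, 200·7²=9800, difference 1.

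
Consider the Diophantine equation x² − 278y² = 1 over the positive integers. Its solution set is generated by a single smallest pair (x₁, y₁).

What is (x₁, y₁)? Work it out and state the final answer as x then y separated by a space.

2501 150

√278 → a₀=16, period (1,2,16,2,1,32); ℓ=6 even so k=5
step 0: (16, 1)  from 16·(1,0) + (0,1)
step 1: (17, 1)  from 1·(16,1) + (1,0)
…
step 4: (1684, 101)  from 2·(817,49) + (50,3)
step 5: (2501, 150)  from 1·(1684,101) + (817,49)
→ (2501, 150).  Check: 2501²=6255001, 278·150²=6255000, difference 1.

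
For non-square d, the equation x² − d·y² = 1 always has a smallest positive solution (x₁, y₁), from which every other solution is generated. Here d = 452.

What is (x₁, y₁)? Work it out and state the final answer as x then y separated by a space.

1204353 56648

√452 → a₀=21, period (3,1,5,3,10,3,5,1,3,42); ℓ=10 even so k=9
k=0  a_k=21  p_k/q_k = 21/1
k=1  a_k=3  p_k/q_k = 64/3
…
k=7  a_k=5  p_k/q_k = 263904/12413
k=8  a_k=1  p_k/q_k = 313483/14745
k=9  a_k=3  p_k/q_k = 1204353/56648
(x₁, y₁) = (1204353, 56648);  1204353² − 452·56648² = 1 ✓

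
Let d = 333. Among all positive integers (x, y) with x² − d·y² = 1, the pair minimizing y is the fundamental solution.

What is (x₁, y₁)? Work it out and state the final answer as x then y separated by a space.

d=333: √d = [18; 4,36] (ℓ=2, even), read p_1/q_1
a_0=18:  p_0=18·1+0=18,  q_0=18·0+1=1
a_1=4:  p_1=4·18+1=73,  q_1=4·1+0=4
(x₁, y₁) = (73, 4);  73² − 333·4² = 1 ✓

73 4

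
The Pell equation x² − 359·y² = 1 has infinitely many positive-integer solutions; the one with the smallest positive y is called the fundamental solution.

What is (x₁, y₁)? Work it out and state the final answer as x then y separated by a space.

√359 → a₀=18, period (1,17,1,36); ℓ=4 even so k=3
k=0  a_k=18  p_k/q_k = 18/1
…
k=2  a_k=17  p_k/q_k = 341/18
k=3  a_k=1  p_k/q_k = 360/19
→ (360, 19).  Check: 360²=129600, 359·19²=129599, difference 1.

360 19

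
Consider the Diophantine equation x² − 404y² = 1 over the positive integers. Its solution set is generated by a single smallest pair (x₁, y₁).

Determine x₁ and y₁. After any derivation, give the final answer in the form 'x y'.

[20; 10,40] for √404; ℓ=2 ⇒ convergent index 1
step 0: (20, 1)  from 20·(1,0) + (0,1)
step 1: (201, 10)  from 10·(20,1) + (1,0)
→ (201, 10).  Check: 201²=40401, 404·10²=40400, difference 1.

201 10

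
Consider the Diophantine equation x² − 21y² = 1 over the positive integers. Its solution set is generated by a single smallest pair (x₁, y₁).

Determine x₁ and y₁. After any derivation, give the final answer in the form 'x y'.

55 12

[4; 1,1,2,1,1,8] for √21; ℓ=6 ⇒ convergent index 5
k=0  a_k=4  p_k/q_k = 4/1
…
k=2  a_k=1  p_k/q_k = 9/2
…
k=4  a_k=1  p_k/q_k = 32/7
k=5  a_k=1  p_k/q_k = 55/12
→ (55, 12).  Check: 55²=3025, 21·12²=3024, difference 1.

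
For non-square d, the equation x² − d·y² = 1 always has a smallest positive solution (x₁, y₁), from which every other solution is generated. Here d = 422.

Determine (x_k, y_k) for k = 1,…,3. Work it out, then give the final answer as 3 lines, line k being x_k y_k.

7022501 341850
98631040590001 4801283933700
1385273162348638202501 67434042451384025550

[20; 1,1,5,2,1,…,1,1,40] for √422; ℓ=14 ⇒ convergent index 13
a_0=20:  p_0=20·1+0=20,  q_0=20·0+1=1
a_1=1:  p_1=1·20+1=21,  q_1=1·1+0=1
a_2=1:  p_2=1·21+20=41,  q_2=1·1+1=2
a_3=5:  p_3=5·41+21=226,  q_3=5·2+1=11
a_4=2:  p_4=2·226+41=493,  q_4=2·11+2=24
…
a_6=3:  p_6=3·719+493=2650,  q_6=3·35+24=129
a_7=20:  p_7=20·2650+719=53719,  q_7=20·129+35=2615
a_8=3:  p_8=3·53719+2650=163807,  q_8=3·2615+129=7974
a_9=1:  p_9=1·163807+53719=217526,  q_9=1·7974+2615=10589
a_10=2:  p_10=2·217526+163807=598859,  q_10=2·10589+7974=29152
a_11=5:  p_11=5·598859+217526=3211821,  q_11=5·29152+10589=156349
a_12=1:  p_12=1·3211821+598859=3810680,  q_12=1·156349+29152=185501
a_13=1:  p_13=1·3810680+3211821=7022501,  q_13=1·185501+156349=341850
fundamental: x₁=7022501, y₁=341850  (since 49315520295001 − 422·116861422500 = 1)
k=2:  x_2 = 7022501·7022501+422·341850·341850 = 98631040590001,  y_2 = 7022501·341850+341850·7022501 = 4801283933700
k=3:  x_3 = 7022501·98631040590001+422·341850·4801283933700 = 1385273162348638202501,  y_3 = 7022501·4801283933700+341850·98631040590001 = 67434042451384025550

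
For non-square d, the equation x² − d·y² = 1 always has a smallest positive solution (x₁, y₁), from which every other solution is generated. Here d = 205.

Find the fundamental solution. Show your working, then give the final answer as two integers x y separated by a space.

39689 2772

d=205: √d = [14; 3,6,1,4,1,6,3,28] (ℓ=8, even), read p_7/q_7
step 0: (14, 1)  from 14·(1,0) + (0,1)
…
step 4: (1532, 107)  from 4·(315,22) + (272,19)
step 5: (1847, 129)  from 1·(1532,107) + (315,22)
step 6: (12614, 881)  from 6·(1847,129) + (1532,107)
step 7: (39689, 2772)  from 3·(12614,881) + (1847,129)
(x₁, y₁) = (39689, 2772);  39689² − 205·2772² = 1 ✓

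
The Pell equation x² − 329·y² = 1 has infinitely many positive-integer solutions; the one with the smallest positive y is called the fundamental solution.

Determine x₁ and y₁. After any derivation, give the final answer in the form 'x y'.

2376415 131016

√329 → a₀=18, period (7,4,2,1,1,4,1,1,2,4,7,36); ℓ=12 even so k=11
step 0: (18, 1)  from 18·(1,0) + (0,1)
…
step 4: (1705, 94)  from 1·(1179,65) + (526,29)
…
step 6: (13241, 730)  from 4·(2884,159) + (1705,94)
…
step 8: (29366, 1619)  from 1·(16125,889) + (13241,730)
step 9: (74857, 4127)  from 2·(29366,1619) + (16125,889)
step 10: (328794, 18127)  from 4·(74857,4127) + (29366,1619)
step 11: (2376415, 131016)  from 7·(328794,18127) + (74857,4127)
→ (2376415, 131016).  Check: 2376415²=5647348252225, 329·131016²=5647348252224, difference 1.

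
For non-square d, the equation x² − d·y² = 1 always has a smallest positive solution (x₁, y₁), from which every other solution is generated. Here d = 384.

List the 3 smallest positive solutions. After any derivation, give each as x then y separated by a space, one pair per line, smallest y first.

4801 245
46099201 2352490
442644523201 22588608735

√384 = [19; 1,1,2,9,2,1,1,38, …], period ℓ=8 (even) → k=7
i=0: a=19 ⇒ p=19, q=1
…
i=6: a=1 ⇒ p=2861, q=146
i=7: a=1 ⇒ p=4801, q=245
(x₁, y₁) = (4801, 245);  4801² − 384·245² = 1 ✓
n=2: (4801,245)∘(4801,245) = (4801·4801+384·245·245, 4801·245+245·4801) = (46099201,2352490)
n=3: (46099201,2352490)∘(4801,245) = (4801·46099201+384·245·2352490, 4801·2352490+245·46099201) = (442644523201,22588608735)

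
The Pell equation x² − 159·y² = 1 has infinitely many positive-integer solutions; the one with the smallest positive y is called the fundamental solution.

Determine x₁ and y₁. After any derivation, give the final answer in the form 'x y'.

1324 105

√159 → a₀=12, period (1,1,1,1,3,1,1,1,1,24); ℓ=10 even so k=9
a_0=12:  p_0=12·1+0=12,  q_0=12·0+1=1
a_1=1:  p_1=1·12+1=13,  q_1=1·1+0=1
…
a_3=1:  p_3=1·25+13=38,  q_3=1·2+1=3
…
a_5=3:  p_5=3·63+38=227,  q_5=3·5+3=18
…
a_7=1:  p_7=1·290+227=517,  q_7=1·23+18=41
a_8=1:  p_8=1·517+290=807,  q_8=1·41+23=64
a_9=1:  p_9=1·807+517=1324,  q_9=1·64+41=105
fundamental: x₁=1324, y₁=105  (since 1752976 − 159·11025 = 1)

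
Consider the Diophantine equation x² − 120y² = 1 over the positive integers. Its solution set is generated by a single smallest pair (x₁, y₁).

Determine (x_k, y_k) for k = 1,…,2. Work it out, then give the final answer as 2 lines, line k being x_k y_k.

11 1
241 22

d=120: √d = [10; 1,20] (ℓ=2, even), read p_1/q_1
k=0  a_k=10  p_k/q_k = 10/1
k=1  a_k=1  p_k/q_k = 11/1
(x₁, y₁) = (11, 1);  11² − 120·1² = 1 ✓
n=2: (11,1)∘(11,1) = (11·11+120·1·1, 11·1+1·11) = (241,22)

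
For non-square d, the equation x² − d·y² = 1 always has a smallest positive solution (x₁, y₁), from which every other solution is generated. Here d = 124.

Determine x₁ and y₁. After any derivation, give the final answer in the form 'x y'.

d=124: √d = [11; 7,2,1,1,1,…,2,7,22] (ℓ=16, even), read p_15/q_15
i=0: a=11 ⇒ p=11, q=1
i=1: a=7 ⇒ p=78, q=7
i=2: a=2 ⇒ p=167, q=15
i=3: a=1 ⇒ p=245, q=22
…
i=5: a=1 ⇒ p=657, q=59
…
i=10: a=3 ⇒ p=67292, q=6043
i=11: a=1 ⇒ p=84875, q=7622
…
i=13: a=1 ⇒ p=237042, q=21287
i=14: a=2 ⇒ p=626251, q=56239
i=15: a=7 ⇒ p=4620799, q=414960
→ (4620799, 414960).  Check: 4620799²=21351783398401, 124·414960²=21351783398400, difference 1.

4620799 414960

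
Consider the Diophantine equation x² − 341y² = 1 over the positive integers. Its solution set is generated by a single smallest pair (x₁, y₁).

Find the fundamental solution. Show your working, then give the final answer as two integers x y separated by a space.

10626551 575460

[18; 2,6,1,8,2,…,6,2,36] for √341; ℓ=14 ⇒ convergent index 13
step 0: (18, 1)  from 18·(1,0) + (0,1)
…
step 3: (277, 15)  from 1·(240,13) + (37,2)
…
step 6: (7645, 414)  from 1·(5189,281) + (2456,133)
…
step 9: (76727, 4155)  from 2·(28124,1523) + (20479,1109)
…
step 12: (4953942, 268271)  from 6·(718667,38918) + (641940,34763)
step 13: (10626551, 575460)  from 2·(4953942,268271) + (718667,38918)
(x₁, y₁) = (10626551, 575460);  10626551² − 341·575460² = 1 ✓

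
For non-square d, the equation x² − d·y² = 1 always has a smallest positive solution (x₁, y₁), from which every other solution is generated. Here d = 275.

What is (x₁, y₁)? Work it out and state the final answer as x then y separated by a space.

199 12

d=275: √d = [16; 1,1,2,1,1,32] (ℓ=6, even), read p_5/q_5
i=0: a=16 ⇒ p=16, q=1
…
i=2: a=1 ⇒ p=33, q=2
i=3: a=2 ⇒ p=83, q=5
i=4: a=1 ⇒ p=116, q=7
i=5: a=1 ⇒ p=199, q=12
(x₁, y₁) = (199, 12);  199² − 275·12² = 1 ✓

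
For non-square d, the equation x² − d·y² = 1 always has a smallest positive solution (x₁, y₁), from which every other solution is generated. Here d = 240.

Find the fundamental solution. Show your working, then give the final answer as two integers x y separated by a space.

31 2

√240 = [15; 2,30, …], period ℓ=2 (even) → k=1
a_0=15:  p_0=15·1+0=15,  q_0=15·0+1=1
a_1=2:  p_1=2·15+1=31,  q_1=2·1+0=2
→ (31, 2).  Check: 31²=961, 240·2²=960, difference 1.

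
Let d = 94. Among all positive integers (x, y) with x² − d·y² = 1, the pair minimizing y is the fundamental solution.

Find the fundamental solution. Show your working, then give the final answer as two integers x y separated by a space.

2143295 221064

d=94: √d = [9; 1,2,3,1,1,…,2,1,18] (ℓ=16, even), read p_15/q_15
a_0=9:  p_0=9·1+0=9,  q_0=9·0+1=1
…
a_14=2:  p_14=2·652934+184493=1490361,  q_14=2·67345+19029=153719
a_15=1:  p_15=1·1490361+652934=2143295,  q_15=1·153719+67345=221064
(x₁, y₁) = (2143295, 221064);  2143295² − 94·221064² = 1 ✓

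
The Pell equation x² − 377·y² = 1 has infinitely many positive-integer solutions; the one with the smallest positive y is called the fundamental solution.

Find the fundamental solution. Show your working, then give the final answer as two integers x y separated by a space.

d=377: √d = [19; 2,2,2,38] (ℓ=4, even), read p_3/q_3
k=0  a_k=19  p_k/q_k = 19/1
k=1  a_k=2  p_k/q_k = 39/2
k=2  a_k=2  p_k/q_k = 97/5
k=3  a_k=2  p_k/q_k = 233/12
(x₁, y₁) = (233, 12);  233² − 377·12² = 1 ✓

233 12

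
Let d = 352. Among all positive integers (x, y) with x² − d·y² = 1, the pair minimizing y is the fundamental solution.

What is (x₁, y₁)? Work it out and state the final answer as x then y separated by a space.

[18; 1,3,5,9,5,3,1,36] for √352; ℓ=8 ⇒ convergent index 7
step 0: (18, 1)  from 18·(1,0) + (0,1)
step 1: (19, 1)  from 1·(18,1) + (1,0)
step 2: (75, 4)  from 3·(19,1) + (18,1)
step 3: (394, 21)  from 5·(75,4) + (19,1)
step 4: (3621, 193)  from 9·(394,21) + (75,4)
…
step 6: (59118, 3151)  from 3·(18499,986) + (3621,193)
step 7: (77617, 4137)  from 1·(59118,3151) + (18499,986)
(x₁, y₁) = (77617, 4137);  77617² − 352·4137² = 1 ✓

77617 4137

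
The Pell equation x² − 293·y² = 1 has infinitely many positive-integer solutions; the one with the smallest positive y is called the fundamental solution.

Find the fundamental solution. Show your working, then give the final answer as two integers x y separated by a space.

12320649 719780

[17; 8,1,1,8,34] for √293; ℓ=5 ⇒ convergent index 9
a_0=17:  p_0=17·1+0=17,  q_0=17·0+1=1
a_1=8:  p_1=8·17+1=137,  q_1=8·1+0=8
…
a_3=1:  p_3=1·154+137=291,  q_3=1·9+8=17
…
a_7=1:  p_7=1·679914+84679=764593,  q_7=1·39721+4947=44668
a_8=1:  p_8=1·764593+679914=1444507,  q_8=1·44668+39721=84389
a_9=8:  p_9=8·1444507+764593=12320649,  q_9=8·84389+44668=719780
→ (12320649, 719780).  Check: 12320649²=151798391781201, 293·719780²=151798391781200, difference 1.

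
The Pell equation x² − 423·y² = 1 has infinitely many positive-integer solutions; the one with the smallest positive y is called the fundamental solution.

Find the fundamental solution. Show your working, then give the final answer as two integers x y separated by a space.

√423 = [20; 1,1,3,4,3,1,1,40, …], period ℓ=8 (even) → k=7
step 0: (20, 1)  from 20·(1,0) + (0,1)
step 1: (21, 1)  from 1·(20,1) + (1,0)
step 2: (41, 2)  from 1·(21,1) + (20,1)
…
step 4: (617, 30)  from 4·(144,7) + (41,2)
…
step 6: (2612, 127)  from 1·(1995,97) + (617,30)
step 7: (4607, 224)  from 1·(2612,127) + (1995,97)
fundamental: x₁=4607, y₁=224  (since 21224449 − 423·50176 = 1)

4607 224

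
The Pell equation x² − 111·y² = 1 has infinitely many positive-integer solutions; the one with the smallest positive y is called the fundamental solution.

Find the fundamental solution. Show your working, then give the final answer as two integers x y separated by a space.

295 28

√111 → a₀=10, period (1,1,6,1,1,20); ℓ=6 even so k=5
step 0: (10, 1)  from 10·(1,0) + (0,1)
step 1: (11, 1)  from 1·(10,1) + (1,0)
…
step 4: (158, 15)  from 1·(137,13) + (21,2)
step 5: (295, 28)  from 1·(158,15) + (137,13)
(x₁, y₁) = (295, 28);  295² − 111·28² = 1 ✓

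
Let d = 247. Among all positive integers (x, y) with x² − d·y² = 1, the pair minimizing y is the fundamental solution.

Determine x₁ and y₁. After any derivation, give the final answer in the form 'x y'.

85292 5427

[15; 1,2,1,1,9,1,9,1,1,2,1,30] for √247; ℓ=12 ⇒ convergent index 11
i=0: a=15 ⇒ p=15, q=1
i=1: a=1 ⇒ p=16, q=1
…
i=3: a=1 ⇒ p=63, q=4
…
i=5: a=9 ⇒ p=1053, q=67
i=6: a=1 ⇒ p=1163, q=74
…
i=8: a=1 ⇒ p=12683, q=807
…
i=10: a=2 ⇒ p=61089, q=3887
i=11: a=1 ⇒ p=85292, q=5427
(x₁, y₁) = (85292, 5427);  85292² − 247·5427² = 1 ✓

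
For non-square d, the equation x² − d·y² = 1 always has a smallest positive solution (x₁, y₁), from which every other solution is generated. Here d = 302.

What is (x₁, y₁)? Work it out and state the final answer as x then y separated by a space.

d=302: √d = [17; 2,1,1,1,4,…,1,2,34] (ℓ=16, even), read p_15/q_15
i=0: a=17 ⇒ p=17, q=1
…
i=7: a=1 ⇒ p=2068, q=119
…
i=9: a=1 ⇒ p=36581, q=2105
i=10: a=2 ⇒ p=107675, q=6196
…
i=12: a=1 ⇒ p=574956, q=33085
…
i=14: a=1 ⇒ p=1617193, q=93059
i=15: a=2 ⇒ p=4276623, q=246092
fundamental: x₁=4276623, y₁=246092  (since 18289504284129 − 302·60561272464 = 1)

4276623 246092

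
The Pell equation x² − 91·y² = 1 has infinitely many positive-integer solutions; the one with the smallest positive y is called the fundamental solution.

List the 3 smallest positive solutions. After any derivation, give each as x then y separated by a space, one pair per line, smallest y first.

d=91: √d = [9; 1,1,5,1,5,1,1,18] (ℓ=8, even), read p_7/q_7
i=0: a=9 ⇒ p=9, q=1
…
i=2: a=1 ⇒ p=19, q=2
…
i=4: a=1 ⇒ p=124, q=13
i=5: a=5 ⇒ p=725, q=76
i=6: a=1 ⇒ p=849, q=89
i=7: a=1 ⇒ p=1574, q=165
fundamental: x₁=1574, y₁=165  (since 2477476 − 91·27225 = 1)
k=2:  x_2 = 1574·1574+91·165·165 = 4954951,  y_2 = 1574·165+165·1574 = 519420
k=3:  x_3 = 1574·4954951+91·165·519420 = 15598184174,  y_3 = 1574·519420+165·4954951 = 1635133995

1574 165
4954951 519420
15598184174 1635133995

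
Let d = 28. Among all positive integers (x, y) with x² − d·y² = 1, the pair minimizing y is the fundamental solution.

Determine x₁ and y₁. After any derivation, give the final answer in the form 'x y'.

127 24

[5; 3,2,3,10] for √28; ℓ=4 ⇒ convergent index 3
i=0: a=5 ⇒ p=5, q=1
…
i=2: a=2 ⇒ p=37, q=7
i=3: a=3 ⇒ p=127, q=24
→ (127, 24).  Check: 127²=16129, 28·24²=16128, difference 1.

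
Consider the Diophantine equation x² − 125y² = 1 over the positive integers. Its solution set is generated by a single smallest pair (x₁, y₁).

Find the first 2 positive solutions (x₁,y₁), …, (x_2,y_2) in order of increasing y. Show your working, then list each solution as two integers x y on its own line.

930249 83204
1730726404001 154800875592

[11; 5,1,1,5,22] for √125; ℓ=5 ⇒ convergent index 9
i=0: a=11 ⇒ p=11, q=1
i=1: a=5 ⇒ p=56, q=5
i=2: a=1 ⇒ p=67, q=6
i=3: a=1 ⇒ p=123, q=11
i=4: a=5 ⇒ p=682, q=61
i=5: a=22 ⇒ p=15127, q=1353
i=6: a=5 ⇒ p=76317, q=6826
…
i=8: a=1 ⇒ p=167761, q=15005
i=9: a=5 ⇒ p=930249, q=83204
(x₁, y₁) = (930249, 83204);  930249² − 125·83204² = 1 ✓
(930249+83204√125)^2 = 1730726404001 + 154800875592√125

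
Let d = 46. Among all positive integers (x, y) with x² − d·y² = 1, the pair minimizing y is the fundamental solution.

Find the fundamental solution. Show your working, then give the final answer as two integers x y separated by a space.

24335 3588

d=46: √d = [6; 1,3,1,1,2,6,2,1,1,3,1,12] (ℓ=12, even), read p_11/q_11
a_0=6:  p_0=6·1+0=6,  q_0=6·0+1=1
…
a_3=1:  p_3=1·27+7=34,  q_3=1·4+1=5
…
a_5=2:  p_5=2·61+34=156,  q_5=2·9+5=23
…
a_7=2:  p_7=2·997+156=2150,  q_7=2·147+23=317
…
a_9=1:  p_9=1·3147+2150=5297,  q_9=1·464+317=781
a_10=3:  p_10=3·5297+3147=19038,  q_10=3·781+464=2807
a_11=1:  p_11=1·19038+5297=24335,  q_11=1·2807+781=3588
(x₁, y₁) = (24335, 3588);  24335² − 46·3588² = 1 ✓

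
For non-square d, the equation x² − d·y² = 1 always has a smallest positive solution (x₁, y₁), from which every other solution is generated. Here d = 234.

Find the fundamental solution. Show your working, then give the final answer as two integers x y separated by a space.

√234 → a₀=15, period (3,2,1,2,1,2,3,30); ℓ=8 even so k=7
a_0=15:  p_0=15·1+0=15,  q_0=15·0+1=1
a_1=3:  p_1=3·15+1=46,  q_1=3·1+0=3
a_2=2:  p_2=2·46+15=107,  q_2=2·3+1=7
a_3=1:  p_3=1·107+46=153,  q_3=1·7+3=10
…
a_5=1:  p_5=1·413+153=566,  q_5=1·27+10=37
a_6=2:  p_6=2·566+413=1545,  q_6=2·37+27=101
a_7=3:  p_7=3·1545+566=5201,  q_7=3·101+37=340
fundamental: x₁=5201, y₁=340  (since 27050401 − 234·115600 = 1)

5201 340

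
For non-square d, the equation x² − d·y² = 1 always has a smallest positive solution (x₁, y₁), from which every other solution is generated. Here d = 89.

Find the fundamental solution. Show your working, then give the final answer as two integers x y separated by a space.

√89 = [9; 2,3,3,2,18, …], period ℓ=5 (odd) → k=9
a_0=9:  p_0=9·1+0=9,  q_0=9·0+1=1
a_1=2:  p_1=2·9+1=19,  q_1=2·1+0=2
a_2=3:  p_2=3·19+9=66,  q_2=3·2+1=7
a_3=3:  p_3=3·66+19=217,  q_3=3·7+2=23
a_4=2:  p_4=2·217+66=500,  q_4=2·23+7=53
a_5=18:  p_5=18·500+217=9217,  q_5=18·53+23=977
a_6=2:  p_6=2·9217+500=18934,  q_6=2·977+53=2007
a_7=3:  p_7=3·18934+9217=66019,  q_7=3·2007+977=6998
a_8=3:  p_8=3·66019+18934=216991,  q_8=3·6998+2007=23001
a_9=2:  p_9=2·216991+66019=500001,  q_9=2·23001+6998=53000
fundamental: x₁=500001, y₁=53000  (since 250001000001 − 89·2809000000 = 1)

500001 53000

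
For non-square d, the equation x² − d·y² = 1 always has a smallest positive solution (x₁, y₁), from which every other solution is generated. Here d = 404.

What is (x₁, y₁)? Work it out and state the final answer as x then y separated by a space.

[20; 10,40] for √404; ℓ=2 ⇒ convergent index 1
step 0: (20, 1)  from 20·(1,0) + (0,1)
step 1: (201, 10)  from 10·(20,1) + (1,0)
→ (201, 10).  Check: 201²=40401, 404·10²=40400, difference 1.

201 10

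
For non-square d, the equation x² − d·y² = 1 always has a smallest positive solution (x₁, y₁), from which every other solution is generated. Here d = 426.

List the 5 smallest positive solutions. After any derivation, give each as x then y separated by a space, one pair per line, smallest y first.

√426 → a₀=20, period (1,1,1,3,2,6,2,3,1,1,1,40); ℓ=12 even so k=11
i=0: a=20 ⇒ p=20, q=1
…
i=2: a=1 ⇒ p=41, q=2
…
i=4: a=3 ⇒ p=227, q=11
i=5: a=2 ⇒ p=516, q=25
…
i=7: a=2 ⇒ p=7162, q=347
i=8: a=3 ⇒ p=24809, q=1202
i=9: a=1 ⇒ p=31971, q=1549
i=10: a=1 ⇒ p=56780, q=2751
i=11: a=1 ⇒ p=88751, q=4300
(x₁, y₁) = (88751, 4300);  88751² − 426·4300² = 1 ✓
k=2:  x_2 = 88751·88751+426·4300·4300 = 15753480001,  y_2 = 88751·4300+4300·88751 = 763258600
k=3:  x_3 = 88751·15753480001+426·4300·763258600 = 2796274207048751,  y_3 = 88751·763258600+4300·15753480001 = 135479928012900
k=4:  x_4 = 88751·2796274207048751+426·4300·135479928012900 = 496344264283813920001,  y_4 = 88751·135479928012900+4300·2796274207048751 = 24047958181382517200
k=5:  x_5 = 88751·496344264283813920001+426·4300·24047958181382517200 = 88102099596109264220968751,  y_5 = 88751·24047958181382517200+4300·496344264283813920001 = 4268560672976279640021500

88751 4300
15753480001 763258600
2796274207048751 135479928012900
496344264283813920001 24047958181382517200
88102099596109264220968751 4268560672976279640021500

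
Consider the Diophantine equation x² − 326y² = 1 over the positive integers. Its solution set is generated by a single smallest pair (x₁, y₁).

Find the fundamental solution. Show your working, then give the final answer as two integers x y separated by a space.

[18; 18,36] for √326; ℓ=2 ⇒ convergent index 1
step 0: (18, 1)  from 18·(1,0) + (0,1)
step 1: (325, 18)  from 18·(18,1) + (1,0)
(x₁, y₁) = (325, 18);  325² − 326·18² = 1 ✓

325 18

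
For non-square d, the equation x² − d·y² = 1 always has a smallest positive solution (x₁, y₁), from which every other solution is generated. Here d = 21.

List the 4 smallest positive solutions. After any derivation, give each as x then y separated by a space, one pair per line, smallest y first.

55 12
6049 1320
665335 145188
73180801 15969360

√21 → a₀=4, period (1,1,2,1,1,8); ℓ=6 even so k=5
step 0: (4, 1)  from 4·(1,0) + (0,1)
…
step 3: (23, 5)  from 2·(9,2) + (5,1)
step 4: (32, 7)  from 1·(23,5) + (9,2)
step 5: (55, 12)  from 1·(32,7) + (23,5)
fundamental: x₁=55, y₁=12  (since 3025 − 21·144 = 1)
k=2:  x_2 = 55·55+21·12·12 = 6049,  y_2 = 55·12+12·55 = 1320
k=3:  x_3 = 55·6049+21·12·1320 = 665335,  y_3 = 55·1320+12·6049 = 145188
k=4:  x_4 = 55·665335+21·12·145188 = 73180801,  y_4 = 55·145188+12·665335 = 15969360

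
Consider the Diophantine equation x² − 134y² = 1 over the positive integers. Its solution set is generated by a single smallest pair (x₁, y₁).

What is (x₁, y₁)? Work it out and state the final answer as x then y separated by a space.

√134 → a₀=11, period (1,1,2,1,3,…,1,1,22); ℓ=14 even so k=13
i=0: a=11 ⇒ p=11, q=1
i=1: a=1 ⇒ p=12, q=1
i=2: a=1 ⇒ p=23, q=2
…
i=6: a=1 ⇒ p=382, q=33
…
i=9: a=3 ⇒ p=17630, q=1523
…
i=11: a=2 ⇒ p=61896, q=5347
i=12: a=1 ⇒ p=84029, q=7259
i=13: a=1 ⇒ p=145925, q=12606
(x₁, y₁) = (145925, 12606);  145925² − 134·12606² = 1 ✓

145925 12606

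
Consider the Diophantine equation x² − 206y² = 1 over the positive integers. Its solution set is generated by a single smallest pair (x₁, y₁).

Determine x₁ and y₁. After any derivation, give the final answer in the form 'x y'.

√206 = [14; 2,1,5,14,5,1,2,28, …], period ℓ=8 (even) → k=7
a_0=14:  p_0=14·1+0=14,  q_0=14·0+1=1
…
a_2=1:  p_2=1·29+14=43,  q_2=1·2+1=3
a_3=5:  p_3=5·43+29=244,  q_3=5·3+2=17
…
a_6=1:  p_6=1·17539+3459=20998,  q_6=1·1222+241=1463
a_7=2:  p_7=2·20998+17539=59535,  q_7=2·1463+1222=4148
→ (59535, 4148).  Check: 59535²=3544416225, 206·4148²=3544416224, difference 1.

59535 4148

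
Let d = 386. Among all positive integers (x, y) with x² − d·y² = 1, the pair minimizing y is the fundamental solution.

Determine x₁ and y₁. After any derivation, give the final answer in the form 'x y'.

111555 5678

[19; 1,1,1,4,1,18,1,4,1,1,1,38] for √386; ℓ=12 ⇒ convergent index 11
a_0=19:  p_0=19·1+0=19,  q_0=19·0+1=1
…
a_3=1:  p_3=1·39+20=59,  q_3=1·2+1=3
a_4=4:  p_4=4·59+39=275,  q_4=4·3+2=14
a_5=1:  p_5=1·275+59=334,  q_5=1·14+3=17
a_6=18:  p_6=18·334+275=6287,  q_6=18·17+14=320
a_7=1:  p_7=1·6287+334=6621,  q_7=1·320+17=337
a_8=4:  p_8=4·6621+6287=32771,  q_8=4·337+320=1668
a_9=1:  p_9=1·32771+6621=39392,  q_9=1·1668+337=2005
a_10=1:  p_10=1·39392+32771=72163,  q_10=1·2005+1668=3673
a_11=1:  p_11=1·72163+39392=111555,  q_11=1·3673+2005=5678
→ (111555, 5678).  Check: 111555²=12444518025, 386·5678²=12444518024, difference 1.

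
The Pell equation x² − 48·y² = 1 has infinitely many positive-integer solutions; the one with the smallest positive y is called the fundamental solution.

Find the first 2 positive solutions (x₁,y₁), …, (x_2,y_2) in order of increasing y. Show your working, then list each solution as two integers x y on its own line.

d=48: √d = [6; 1,12] (ℓ=2, even), read p_1/q_1
k=0  a_k=6  p_k/q_k = 6/1
k=1  a_k=1  p_k/q_k = 7/1
fundamental: x₁=7, y₁=1  (since 49 − 48·1 = 1)
k=2:  x_2 = 7·7+48·1·1 = 97,  y_2 = 7·1+1·7 = 14

7 1
97 14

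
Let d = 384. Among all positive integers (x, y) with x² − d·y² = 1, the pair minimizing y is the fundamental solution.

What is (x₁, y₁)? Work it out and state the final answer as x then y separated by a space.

d=384: √d = [19; 1,1,2,9,2,1,1,38] (ℓ=8, even), read p_7/q_7
a_0=19:  p_0=19·1+0=19,  q_0=19·0+1=1
a_1=1:  p_1=1·19+1=20,  q_1=1·1+0=1
…
a_3=2:  p_3=2·39+20=98,  q_3=2·2+1=5
a_4=9:  p_4=9·98+39=921,  q_4=9·5+2=47
a_5=2:  p_5=2·921+98=1940,  q_5=2·47+5=99
a_6=1:  p_6=1·1940+921=2861,  q_6=1·99+47=146
a_7=1:  p_7=1·2861+1940=4801,  q_7=1·146+99=245
→ (4801, 245).  Check: 4801²=23049601, 384·245²=23049600, difference 1.

4801 245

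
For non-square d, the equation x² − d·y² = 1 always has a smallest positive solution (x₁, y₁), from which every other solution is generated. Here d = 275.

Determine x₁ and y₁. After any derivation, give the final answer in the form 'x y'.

√275 → a₀=16, period (1,1,2,1,1,32); ℓ=6 even so k=5
a_0=16:  p_0=16·1+0=16,  q_0=16·0+1=1
…
a_3=2:  p_3=2·33+17=83,  q_3=2·2+1=5
a_4=1:  p_4=1·83+33=116,  q_4=1·5+2=7
a_5=1:  p_5=1·116+83=199,  q_5=1·7+5=12
(x₁, y₁) = (199, 12);  199² − 275·12² = 1 ✓

199 12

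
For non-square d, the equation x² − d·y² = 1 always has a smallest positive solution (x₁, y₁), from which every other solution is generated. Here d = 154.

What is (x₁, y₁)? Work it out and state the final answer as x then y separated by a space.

√154 → a₀=12, period (2,2,3,1,2,1,3,2,2,24); ℓ=10 even so k=9
step 0: (12, 1)  from 12·(1,0) + (0,1)
…
step 2: (62, 5)  from 2·(25,2) + (12,1)
…
step 4: (273, 22)  from 1·(211,17) + (62,5)
…
step 8: (8724, 703)  from 2·(3847,310) + (1030,83)
step 9: (21295, 1716)  from 2·(8724,703) + (3847,310)
(x₁, y₁) = (21295, 1716);  21295² − 154·1716² = 1 ✓

21295 1716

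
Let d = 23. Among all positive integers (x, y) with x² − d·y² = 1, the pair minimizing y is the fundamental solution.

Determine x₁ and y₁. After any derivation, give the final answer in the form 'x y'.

d=23: √d = [4; 1,3,1,8] (ℓ=4, even), read p_3/q_3
k=0  a_k=4  p_k/q_k = 4/1
k=1  a_k=1  p_k/q_k = 5/1
k=2  a_k=3  p_k/q_k = 19/4
k=3  a_k=1  p_k/q_k = 24/5
→ (24, 5).  Check: 24²=576, 23·5²=575, difference 1.

24 5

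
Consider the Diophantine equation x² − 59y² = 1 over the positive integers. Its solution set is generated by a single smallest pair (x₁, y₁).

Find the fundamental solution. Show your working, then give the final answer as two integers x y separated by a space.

[7; 1,2,7,2,1,14] for √59; ℓ=6 ⇒ convergent index 5
a_0=7:  p_0=7·1+0=7,  q_0=7·0+1=1
…
a_2=2:  p_2=2·8+7=23,  q_2=2·1+1=3
a_3=7:  p_3=7·23+8=169,  q_3=7·3+1=22
a_4=2:  p_4=2·169+23=361,  q_4=2·22+3=47
a_5=1:  p_5=1·361+169=530,  q_5=1·47+22=69
fundamental: x₁=530, y₁=69  (since 280900 − 59·4761 = 1)

530 69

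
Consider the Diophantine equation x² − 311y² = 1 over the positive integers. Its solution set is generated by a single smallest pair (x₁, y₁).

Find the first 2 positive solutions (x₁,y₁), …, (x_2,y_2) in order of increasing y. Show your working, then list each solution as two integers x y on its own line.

16883880 957397
570130807708799 32329152120720

√311 = [17; 1,1,1,2,1,…,1,1,34, …], period ℓ=16 (even) → k=15
k=0  a_k=17  p_k/q_k = 17/1
…
k=3  a_k=1  p_k/q_k = 53/3
k=4  a_k=2  p_k/q_k = 141/8
k=5  a_k=1  p_k/q_k = 194/11
k=6  a_k=6  p_k/q_k = 1305/74
k=7  a_k=3  p_k/q_k = 4109/233
…
k=9  a_k=3  p_k/q_k = 217583/12338
k=10  a_k=6  p_k/q_k = 1376656/78063
…
k=12  a_k=2  p_k/q_k = 4565134/258865
k=13  a_k=1  p_k/q_k = 6159373/349266
k=14  a_k=1  p_k/q_k = 10724507/608131
k=15  a_k=1  p_k/q_k = 16883880/957397
→ (16883880, 957397).  Check: 16883880²=285065403854400, 311·957397²=285065403854399, difference 1.
n=2: (16883880,957397)∘(16883880,957397) = (16883880·16883880+311·957397·957397, 16883880·957397+957397·16883880) = (570130807708799,32329152120720)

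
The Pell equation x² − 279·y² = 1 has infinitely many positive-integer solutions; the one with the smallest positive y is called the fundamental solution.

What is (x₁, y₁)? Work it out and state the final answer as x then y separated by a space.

d=279: √d = [16; 1,2,2,1,2,2,1,32] (ℓ=8, even), read p_7/q_7
step 0: (16, 1)  from 16·(1,0) + (0,1)
…
step 2: (50, 3)  from 2·(17,1) + (16,1)
step 3: (117, 7)  from 2·(50,3) + (17,1)
…
step 5: (451, 27)  from 2·(167,10) + (117,7)
step 6: (1069, 64)  from 2·(451,27) + (167,10)
step 7: (1520, 91)  from 1·(1069,64) + (451,27)
fundamental: x₁=1520, y₁=91  (since 2310400 − 279·8281 = 1)

1520 91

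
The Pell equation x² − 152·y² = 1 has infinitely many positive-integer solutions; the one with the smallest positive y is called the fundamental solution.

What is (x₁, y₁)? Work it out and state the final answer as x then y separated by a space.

37 3

d=152: √d = [12; 3,24] (ℓ=2, even), read p_1/q_1
step 0: (12, 1)  from 12·(1,0) + (0,1)
step 1: (37, 3)  from 3·(12,1) + (1,0)
fundamental: x₁=37, y₁=3  (since 1369 − 152·9 = 1)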